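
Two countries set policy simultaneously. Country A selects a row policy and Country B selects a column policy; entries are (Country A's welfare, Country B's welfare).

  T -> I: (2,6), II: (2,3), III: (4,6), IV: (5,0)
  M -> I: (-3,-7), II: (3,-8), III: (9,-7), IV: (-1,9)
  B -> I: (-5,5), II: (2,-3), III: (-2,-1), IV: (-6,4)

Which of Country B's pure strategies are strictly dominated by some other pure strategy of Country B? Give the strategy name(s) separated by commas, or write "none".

Nothing dominates I: II at T (6>3); III at T (6=6); IV at T (6>0).
II is strictly dominated by I (T: 6>3, M: -7>-8, B: 5>-3).
III: no other strategy beats it everywhere (I at T (6=6); II at T (6>3); IV at T (6>0)).
IV: no other strategy beats it everywhere (I at M (9>-7); II at M (9>-8); III at M (9>-7)).

II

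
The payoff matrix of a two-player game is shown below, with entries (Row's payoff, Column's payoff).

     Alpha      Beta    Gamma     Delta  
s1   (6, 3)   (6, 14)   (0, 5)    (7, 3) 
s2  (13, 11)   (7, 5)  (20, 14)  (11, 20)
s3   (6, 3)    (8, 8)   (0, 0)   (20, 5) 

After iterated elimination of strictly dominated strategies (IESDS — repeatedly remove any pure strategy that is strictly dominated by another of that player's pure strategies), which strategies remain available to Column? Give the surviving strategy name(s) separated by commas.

Row s1 is eliminated: s2 beats it against every remaining column (Alpha: 13>6, Beta: 7>6, Gamma: 20>0, Delta: 11>7).
For Column, Delta strictly dominates Alpha on the remaining rows (s2: 20>11, s3: 5>3); eliminate Alpha.
Column Gamma is eliminated: Delta beats it against every remaining row (s2: 20>14, s3: 5>0).
For Row, s3 strictly dominates s2 on the remaining columns (Beta: 8>7, Delta: 20>11); eliminate s2.
Column's strategy Delta is strictly dominated by Beta (s3: 8>5) and is removed.
Among the remaining strategies, none is strictly dominated by another pure strategy of the same player, so the elimination stops.
Surviving strategies — Row: {s3}; Column: {Beta}.

Beta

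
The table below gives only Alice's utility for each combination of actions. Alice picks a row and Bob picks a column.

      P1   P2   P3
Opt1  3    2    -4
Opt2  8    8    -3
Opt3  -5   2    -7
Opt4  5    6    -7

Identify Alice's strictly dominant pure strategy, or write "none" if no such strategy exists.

Opt2

Opt2 vs Opt1: P1: 8>3, P2: 8>2, P3: -3>-4.
Opt2 vs Opt3: P1: 8>-5, P2: 8>2, P3: -3>-7.
Opt2 vs Opt4: P1: 8>5, P2: 8>6, P3: -3>-7.
Opt2 strictly beats every other strategy against every opponent action, so it is strictly dominant.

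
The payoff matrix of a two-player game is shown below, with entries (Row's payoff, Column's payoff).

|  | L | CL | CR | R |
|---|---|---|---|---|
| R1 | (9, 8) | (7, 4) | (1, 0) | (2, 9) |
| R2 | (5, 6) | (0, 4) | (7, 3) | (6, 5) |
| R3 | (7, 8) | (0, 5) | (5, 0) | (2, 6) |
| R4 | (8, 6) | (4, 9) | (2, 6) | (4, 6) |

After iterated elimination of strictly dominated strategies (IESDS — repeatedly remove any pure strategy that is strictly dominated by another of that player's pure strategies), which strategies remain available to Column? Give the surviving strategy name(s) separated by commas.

Column CR is eliminated: CL beats it against every remaining row (R1: 4>0, R2: 4>3, R3: 5>0, R4: 9>6).
Row's strategy R3 is strictly dominated by R4 (L: 8>7, CL: 4>0, R: 4>2) and is removed.
Among the remaining strategies, none is strictly dominated by another pure strategy of the same player, so the elimination stops.
Surviving strategies — Row: {R1, R2, R4}; Column: {L, CL, R}.

L, CL, R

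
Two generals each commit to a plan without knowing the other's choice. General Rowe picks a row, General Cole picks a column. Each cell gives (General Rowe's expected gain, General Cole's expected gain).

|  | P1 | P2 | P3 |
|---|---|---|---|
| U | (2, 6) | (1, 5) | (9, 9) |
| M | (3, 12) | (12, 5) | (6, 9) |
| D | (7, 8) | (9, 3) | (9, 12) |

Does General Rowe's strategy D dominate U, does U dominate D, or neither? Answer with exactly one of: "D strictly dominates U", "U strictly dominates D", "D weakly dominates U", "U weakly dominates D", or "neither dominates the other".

D weakly dominates U

Compare D to U across each choice by General Cole: P1: 7>2, P2: 9>1, P3: 9=9.
D is at least as good everywhere and strictly better somewhere (tied only at P3), so D weakly but not strictly dominates U.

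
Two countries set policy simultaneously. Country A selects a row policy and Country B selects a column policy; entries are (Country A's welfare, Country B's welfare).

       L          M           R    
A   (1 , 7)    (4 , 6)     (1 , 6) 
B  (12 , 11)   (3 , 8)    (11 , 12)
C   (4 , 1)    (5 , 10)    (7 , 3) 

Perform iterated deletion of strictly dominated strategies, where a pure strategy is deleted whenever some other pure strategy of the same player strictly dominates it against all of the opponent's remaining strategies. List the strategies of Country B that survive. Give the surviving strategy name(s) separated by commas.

For Country A, C strictly dominates A on the remaining columns (L: 4>1, M: 5>4, R: 7>1); eliminate A.
Country B's strategy L is strictly dominated by R (B: 12>11, C: 3>1) and is removed.
Among the remaining strategies, none is strictly dominated by another pure strategy of the same player, so the elimination stops.
Surviving strategies — Country A: {B, C}; Country B: {M, R}.

M, R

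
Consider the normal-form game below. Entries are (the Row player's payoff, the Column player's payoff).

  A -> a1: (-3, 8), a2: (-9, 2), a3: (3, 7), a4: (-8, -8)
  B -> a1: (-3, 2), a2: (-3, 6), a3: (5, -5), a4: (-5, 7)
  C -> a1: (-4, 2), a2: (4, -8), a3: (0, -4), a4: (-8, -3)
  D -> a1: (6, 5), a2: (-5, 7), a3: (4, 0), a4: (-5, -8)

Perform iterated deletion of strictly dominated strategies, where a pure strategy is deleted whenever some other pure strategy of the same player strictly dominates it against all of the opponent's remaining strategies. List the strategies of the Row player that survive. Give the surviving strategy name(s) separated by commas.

Row A is eliminated: D beats it against every remaining column (a1: 6>-3, a2: -5>-9, a3: 4>3, a4: -5>-8).
The Column player's strategy a3 is strictly dominated by a1 (B: 2>-5, C: 2>-4, D: 5>0) and is removed.
Among the remaining strategies, none is strictly dominated by another pure strategy of the same player, so the elimination stops.
Surviving strategies — the Row player: {B, C, D}; the Column player: {a1, a2, a4}.

B, C, D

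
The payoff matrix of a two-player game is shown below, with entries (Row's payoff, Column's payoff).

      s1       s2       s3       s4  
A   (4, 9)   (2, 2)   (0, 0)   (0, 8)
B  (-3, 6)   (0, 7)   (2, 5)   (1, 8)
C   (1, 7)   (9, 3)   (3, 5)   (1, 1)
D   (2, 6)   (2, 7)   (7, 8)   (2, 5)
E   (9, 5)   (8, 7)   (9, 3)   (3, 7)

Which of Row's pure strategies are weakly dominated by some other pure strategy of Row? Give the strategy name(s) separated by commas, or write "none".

A, B, D

A: dominated, since E does at least as well everywhere (s1: 9>4, s2: 8>2, s3: 9>0, s4: 3>0).
B is weakly dominated by C (s1: 1>-3, s2: 9>0, s3: 3>2, s4: 1=1).
Nothing dominates C: A at s2 (9>2); B at s1 (1>-3); D at s2 (9>2); E at s2 (9>8).
D: dominated, since E does at least as well everywhere (s1: 9>2, s2: 8>2, s3: 9>7, s4: 3>2).
E is not dominated — it holds its own against A at s1 (9>4); B at s1 (9>-3); C at s1 (9>1); D at s1 (9>2).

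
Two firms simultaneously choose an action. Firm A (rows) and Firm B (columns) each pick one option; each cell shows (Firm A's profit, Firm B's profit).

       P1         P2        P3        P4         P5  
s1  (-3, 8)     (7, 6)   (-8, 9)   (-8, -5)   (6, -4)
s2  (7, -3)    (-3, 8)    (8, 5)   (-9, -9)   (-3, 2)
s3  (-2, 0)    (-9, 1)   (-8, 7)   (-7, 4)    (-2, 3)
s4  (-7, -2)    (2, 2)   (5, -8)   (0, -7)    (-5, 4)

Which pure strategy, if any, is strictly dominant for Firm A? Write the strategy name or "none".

none

s1 fails to dominate s2 at P1 (-3<7).
s2 fails to dominate s1 at P2 (-3<7).
s3 fails to dominate s1 at P2 (-9<7).
s4 fails to dominate s1 at P1 (-7<-3).
No single strategy dominates all the others.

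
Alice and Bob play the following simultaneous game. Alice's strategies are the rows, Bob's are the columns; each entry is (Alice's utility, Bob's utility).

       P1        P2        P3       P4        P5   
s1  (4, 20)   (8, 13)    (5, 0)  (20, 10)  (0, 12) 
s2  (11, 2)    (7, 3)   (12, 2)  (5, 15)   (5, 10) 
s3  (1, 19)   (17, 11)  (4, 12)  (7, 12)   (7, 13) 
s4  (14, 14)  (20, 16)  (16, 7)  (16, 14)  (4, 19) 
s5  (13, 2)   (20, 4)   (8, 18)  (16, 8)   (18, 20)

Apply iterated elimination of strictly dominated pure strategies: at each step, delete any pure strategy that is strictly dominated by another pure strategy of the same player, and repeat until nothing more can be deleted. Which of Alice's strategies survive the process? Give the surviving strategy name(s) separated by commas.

Row s3 is eliminated: s5 beats it against every remaining column (P1: 13>1, P2: 20>17, P3: 8>4, P4: 16>7, P5: 18>7).
Column P3 is eliminated: P5 beats it against every remaining row (s1: 12>0, s2: 10>2, s4: 19>7, s5: 20>18).
Alice's strategy s2 is strictly dominated by s5 (P1: 13>11, P2: 20>7, P4: 16>5, P5: 18>5) and is removed.
Column P4 is eliminated: P5 beats it against every remaining row (s1: 12>10, s4: 19>14, s5: 20>8).
Alice's strategy s1 is strictly dominated by s4 (P1: 14>4, P2: 20>8, P5: 4>0) and is removed.
Column P1 is eliminated: P2 beats it against every remaining row (s4: 16>14, s5: 4>2).
For Bob, P5 strictly dominates P2 on the remaining rows (s4: 19>16, s5: 20>4); eliminate P2.
Row s4 is eliminated: s5 beats it against every remaining column (P5: 18>4).
Among the remaining strategies, none is strictly dominated by another pure strategy of the same player, so the elimination stops.
Surviving strategies — Alice: {s5}; Bob: {P5}.

s5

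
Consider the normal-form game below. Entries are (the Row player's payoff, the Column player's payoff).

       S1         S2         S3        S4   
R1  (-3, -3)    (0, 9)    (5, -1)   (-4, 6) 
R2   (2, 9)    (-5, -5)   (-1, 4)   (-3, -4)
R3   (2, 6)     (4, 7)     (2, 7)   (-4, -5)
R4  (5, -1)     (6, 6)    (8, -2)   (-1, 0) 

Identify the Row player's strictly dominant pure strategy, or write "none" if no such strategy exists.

R4

R4 vs R1: S1: 5>-3, S2: 6>0, S3: 8>5, S4: -1>-4.
R4 vs R2: S1: 5>2, S2: 6>-5, S3: 8>-1, S4: -1>-3.
R4 vs R3: S1: 5>2, S2: 6>4, S3: 8>2, S4: -1>-4.
R4 strictly beats every other strategy against every opponent action, so it is strictly dominant.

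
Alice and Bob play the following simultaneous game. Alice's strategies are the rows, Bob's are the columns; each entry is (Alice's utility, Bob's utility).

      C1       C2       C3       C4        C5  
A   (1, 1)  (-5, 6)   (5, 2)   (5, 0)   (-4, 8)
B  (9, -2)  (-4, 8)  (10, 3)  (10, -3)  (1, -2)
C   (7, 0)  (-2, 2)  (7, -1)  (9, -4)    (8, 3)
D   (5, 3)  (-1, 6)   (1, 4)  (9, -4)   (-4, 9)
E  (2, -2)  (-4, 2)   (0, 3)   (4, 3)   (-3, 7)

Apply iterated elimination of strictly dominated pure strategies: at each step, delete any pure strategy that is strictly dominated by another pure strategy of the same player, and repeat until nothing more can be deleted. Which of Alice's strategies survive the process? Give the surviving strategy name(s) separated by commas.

Alice's strategy A is strictly dominated by B (C1: 9>1, C2: -4>-5, C3: 10>5, C4: 10>5, C5: 1>-4) and is removed.
Row E is eliminated: C beats it against every remaining column (C1: 7>2, C2: -2>-4, C3: 7>0, C4: 9>4, C5: 8>-3).
Column C1 is eliminated: C2 beats it against every remaining row (B: 8>-2, C: 2>0, D: 6>3).
For Bob, C2 strictly dominates C3 on the remaining rows (B: 8>3, C: 2>-1, D: 6>4); eliminate C3.
For Bob, C2 strictly dominates C4 on the remaining rows (B: 8>-3, C: 2>-4, D: 6>-4); eliminate C4.
Alice's strategy B is strictly dominated by C (C2: -2>-4, C5: 8>1) and is removed.
Bob's strategy C2 is strictly dominated by C5 (C: 3>2, D: 9>6) and is removed.
Alice's strategy D is strictly dominated by C (C5: 8>-4) and is removed.
Among the remaining strategies, none is strictly dominated by another pure strategy of the same player, so the elimination stops.
Surviving strategies — Alice: {C}; Bob: {C5}.

C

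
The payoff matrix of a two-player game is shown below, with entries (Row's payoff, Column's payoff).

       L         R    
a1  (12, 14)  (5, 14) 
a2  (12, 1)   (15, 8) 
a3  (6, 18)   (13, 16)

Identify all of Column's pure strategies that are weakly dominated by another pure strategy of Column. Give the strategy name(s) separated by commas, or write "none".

none

L: no other strategy beats it everywhere (R at a3 (18>16)).
Nothing dominates R: L at a2 (8>1).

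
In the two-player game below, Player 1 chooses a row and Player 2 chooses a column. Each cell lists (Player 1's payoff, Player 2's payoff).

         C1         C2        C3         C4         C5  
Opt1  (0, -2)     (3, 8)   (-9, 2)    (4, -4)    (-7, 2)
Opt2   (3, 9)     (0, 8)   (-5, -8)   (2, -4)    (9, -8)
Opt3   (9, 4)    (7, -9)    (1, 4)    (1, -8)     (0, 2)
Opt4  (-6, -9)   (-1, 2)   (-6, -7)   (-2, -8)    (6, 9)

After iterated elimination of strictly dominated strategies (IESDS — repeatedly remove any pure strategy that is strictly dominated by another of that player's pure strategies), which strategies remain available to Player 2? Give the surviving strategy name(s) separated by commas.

C1, C3

Player 1's strategy Opt4 is strictly dominated by Opt2 (C1: 3>-6, C2: 0>-1, C3: -5>-6, C4: 2>-2, C5: 9>6) and is removed.
For Player 2, C1 strictly dominates C4 on the remaining rows (Opt1: -2>-4, Opt2: 9>-4, Opt3: 4>-8); eliminate C4.
Row Opt1 is eliminated: Opt3 beats it against every remaining column (C1: 9>0, C2: 7>3, C3: 1>-9, C5: 0>-7).
Player 2's strategy C2 is strictly dominated by C1 (Opt2: 9>8, Opt3: 4>-9) and is removed.
For Player 2, C1 strictly dominates C5 on the remaining rows (Opt2: 9>-8, Opt3: 4>2); eliminate C5.
Player 1's strategy Opt2 is strictly dominated by Opt3 (C1: 9>3, C3: 1>-5) and is removed.
Among the remaining strategies, none is strictly dominated by another pure strategy of the same player, so the elimination stops.
Surviving strategies — Player 1: {Opt3}; Player 2: {C1, C3}.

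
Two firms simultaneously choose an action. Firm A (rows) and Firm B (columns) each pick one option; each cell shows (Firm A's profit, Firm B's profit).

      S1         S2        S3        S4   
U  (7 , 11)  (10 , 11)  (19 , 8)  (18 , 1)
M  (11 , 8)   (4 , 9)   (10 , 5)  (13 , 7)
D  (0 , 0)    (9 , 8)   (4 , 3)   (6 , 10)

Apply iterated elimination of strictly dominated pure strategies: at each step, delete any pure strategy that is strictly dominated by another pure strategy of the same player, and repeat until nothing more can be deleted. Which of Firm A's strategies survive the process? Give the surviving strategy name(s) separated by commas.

For Firm A, U strictly dominates D on the remaining columns (S1: 7>0, S2: 10>9, S3: 19>4, S4: 18>6); eliminate D.
For Firm B, S1 strictly dominates S3 on the remaining rows (U: 11>8, M: 8>5); eliminate S3.
Column S4 is eliminated: S1 beats it against every remaining row (U: 11>1, M: 8>7).
Among the remaining strategies, none is strictly dominated by another pure strategy of the same player, so the elimination stops.
Surviving strategies — Firm A: {U, M}; Firm B: {S1, S2}.

U, M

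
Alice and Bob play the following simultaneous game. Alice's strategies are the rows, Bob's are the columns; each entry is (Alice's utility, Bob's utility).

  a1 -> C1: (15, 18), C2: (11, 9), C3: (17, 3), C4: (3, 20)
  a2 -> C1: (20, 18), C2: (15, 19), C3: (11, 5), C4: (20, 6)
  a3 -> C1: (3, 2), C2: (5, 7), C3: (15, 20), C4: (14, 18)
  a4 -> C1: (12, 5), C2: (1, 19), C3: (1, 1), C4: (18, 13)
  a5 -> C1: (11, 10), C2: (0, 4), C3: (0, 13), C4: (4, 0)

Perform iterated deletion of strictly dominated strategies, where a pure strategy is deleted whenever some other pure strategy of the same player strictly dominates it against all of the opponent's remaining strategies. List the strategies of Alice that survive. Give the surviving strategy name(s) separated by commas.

a1, a2, a3

Alice's strategy a4 is strictly dominated by a2 (C1: 20>12, C2: 15>1, C3: 11>1, C4: 20>18) and is removed.
Alice's strategy a5 is strictly dominated by a2 (C1: 20>11, C2: 15>0, C3: 11>0, C4: 20>4) and is removed.
Among the remaining strategies, none is strictly dominated by another pure strategy of the same player, so the elimination stops.
Surviving strategies — Alice: {a1, a2, a3}; Bob: {C1, C2, C3, C4}.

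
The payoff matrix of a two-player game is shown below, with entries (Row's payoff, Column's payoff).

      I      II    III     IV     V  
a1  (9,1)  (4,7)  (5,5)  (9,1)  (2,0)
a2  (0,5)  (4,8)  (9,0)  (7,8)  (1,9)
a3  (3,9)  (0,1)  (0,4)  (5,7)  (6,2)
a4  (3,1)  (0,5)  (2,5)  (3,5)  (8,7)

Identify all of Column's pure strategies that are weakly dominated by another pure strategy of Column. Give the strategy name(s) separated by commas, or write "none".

Nothing dominates I: II at a3 (9>1); III at a2 (5>0); IV at a3 (9>7); V at a1 (1>0).
Nothing dominates II: I at a1 (7>1); III at a1 (7>5); IV at a1 (7>1); V at a1 (7>0).
Nothing dominates III: I at a1 (5>1); II at a3 (4>1); IV at a1 (5>1); V at a1 (5>0).
Nothing dominates IV: I at a2 (8>5); II at a3 (7>1); III at a2 (8>0); V at a1 (1>0).
V: no other strategy beats it everywhere (I at a2 (9>5); II at a2 (9>8); III at a2 (9>0); IV at a2 (9>8)).

none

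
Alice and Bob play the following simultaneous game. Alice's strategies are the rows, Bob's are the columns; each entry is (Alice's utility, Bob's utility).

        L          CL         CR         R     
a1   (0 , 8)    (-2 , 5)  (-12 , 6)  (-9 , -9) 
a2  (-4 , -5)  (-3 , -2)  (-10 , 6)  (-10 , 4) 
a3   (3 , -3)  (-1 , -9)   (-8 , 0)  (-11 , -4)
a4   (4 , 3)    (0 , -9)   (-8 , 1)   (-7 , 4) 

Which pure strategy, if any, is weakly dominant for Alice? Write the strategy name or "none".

a4 vs a1: L: 4>0, CL: 0>-2, CR: -8>-12, R: -7>-9.
a4 vs a2: L: 4>-4, CL: 0>-3, CR: -8>-10, R: -7>-10.
a4 vs a3: L: 4>3, CL: 0>-1, CR: -8=-8, R: -7>-11.
a4 is at least as good as every other strategy against every opponent action, so it is weakly dominant.

a4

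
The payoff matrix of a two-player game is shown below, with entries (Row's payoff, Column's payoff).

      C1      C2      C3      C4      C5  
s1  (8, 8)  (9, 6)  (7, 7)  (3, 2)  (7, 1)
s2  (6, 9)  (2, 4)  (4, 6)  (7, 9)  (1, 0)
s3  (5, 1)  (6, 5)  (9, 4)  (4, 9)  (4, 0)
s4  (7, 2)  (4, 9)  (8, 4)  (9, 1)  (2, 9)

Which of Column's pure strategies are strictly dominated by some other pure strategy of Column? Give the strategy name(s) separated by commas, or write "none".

C1 is not dominated — it holds its own against C2 at s1 (8>6); C3 at s1 (8>7); C4 at s1 (8>2); C5 at s1 (8>1).
C2: no other strategy beats it everywhere (C1 at s3 (5>1); C3 at s3 (5>4); C4 at s1 (6>2); C5 at s1 (6>1)).
Nothing dominates C3: C1 at s3 (4>1); C2 at s1 (7>6); C4 at s1 (7>2); C5 at s1 (7>1).
C4: no other strategy beats it everywhere (C1 at s2 (9=9); C2 at s2 (9>4); C3 at s2 (9>6); C5 at s1 (2>1)).
C5: no other strategy beats it everywhere (C1 at s4 (9>2); C2 at s4 (9=9); C3 at s4 (9>4); C4 at s4 (9>1)).

none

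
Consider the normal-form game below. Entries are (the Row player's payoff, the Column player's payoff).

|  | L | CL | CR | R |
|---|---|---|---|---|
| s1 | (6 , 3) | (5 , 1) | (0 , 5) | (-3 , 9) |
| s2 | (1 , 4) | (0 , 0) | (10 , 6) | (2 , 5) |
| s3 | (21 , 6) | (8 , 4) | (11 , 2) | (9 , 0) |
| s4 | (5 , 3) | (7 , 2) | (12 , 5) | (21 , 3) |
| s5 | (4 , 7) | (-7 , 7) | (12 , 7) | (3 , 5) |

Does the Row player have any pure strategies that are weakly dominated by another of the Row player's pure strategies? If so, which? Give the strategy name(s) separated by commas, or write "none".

s1, s2, s5

s1 is weakly dominated by s3 (L: 21>6, CL: 8>5, CR: 11>0, R: 9>-3).
s2 is weakly dominated by s3 (L: 21>1, CL: 8>0, CR: 11>10, R: 9>2).
Nothing dominates s3: s1 at L (21>6); s2 at L (21>1); s4 at L (21>5); s5 at L (21>4).
s4: no other strategy beats it everywhere (s1 at CL (7>5); s2 at L (5>1); s3 at CR (12>11); s5 at L (5>4)).
s5 is weakly dominated by s4 (L: 5>4, CL: 7>-7, CR: 12=12, R: 21>3).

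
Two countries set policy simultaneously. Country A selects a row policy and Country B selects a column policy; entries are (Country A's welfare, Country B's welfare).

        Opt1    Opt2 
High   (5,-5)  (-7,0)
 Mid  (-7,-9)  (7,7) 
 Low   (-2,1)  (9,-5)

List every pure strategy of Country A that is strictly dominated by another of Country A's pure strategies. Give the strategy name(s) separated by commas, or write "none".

High is not dominated — it holds its own against Mid at Opt1 (5>-7); Low at Opt1 (5>-2).
Mid: dominated, since Low does at least as well everywhere (Opt1: -2>-7, Opt2: 9>7).
Low is not dominated — it holds its own against High at Opt2 (9>-7); Mid at Opt1 (-2>-7).

Mid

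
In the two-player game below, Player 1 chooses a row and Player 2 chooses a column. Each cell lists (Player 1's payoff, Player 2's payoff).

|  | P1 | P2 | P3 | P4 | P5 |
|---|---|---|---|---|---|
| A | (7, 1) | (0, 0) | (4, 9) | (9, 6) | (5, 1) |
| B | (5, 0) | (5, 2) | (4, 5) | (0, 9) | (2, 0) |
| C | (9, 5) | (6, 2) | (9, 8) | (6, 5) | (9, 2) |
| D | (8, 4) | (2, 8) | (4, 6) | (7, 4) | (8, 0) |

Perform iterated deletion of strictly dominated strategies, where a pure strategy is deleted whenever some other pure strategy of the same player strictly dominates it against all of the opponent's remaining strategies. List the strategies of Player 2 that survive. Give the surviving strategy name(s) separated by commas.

P3

Row B is eliminated: C beats it against every remaining column (P1: 9>5, P2: 6>5, P3: 9>4, P4: 6>0, P5: 9>2).
Player 2's strategy P1 is strictly dominated by P3 (A: 9>1, C: 8>5, D: 6>4) and is removed.
Player 2's strategy P4 is strictly dominated by P3 (A: 9>6, C: 8>5, D: 6>4) and is removed.
For Player 1, C strictly dominates A on the remaining columns (P2: 6>0, P3: 9>4, P5: 9>5); eliminate A.
Row D is eliminated: C beats it against every remaining column (P2: 6>2, P3: 9>4, P5: 9>8).
For Player 2, P3 strictly dominates P2 on the remaining rows (C: 8>2); eliminate P2.
Player 2's strategy P5 is strictly dominated by P3 (C: 8>2) and is removed.
Among the remaining strategies, none is strictly dominated by another pure strategy of the same player, so the elimination stops.
Surviving strategies — Player 1: {C}; Player 2: {P3}.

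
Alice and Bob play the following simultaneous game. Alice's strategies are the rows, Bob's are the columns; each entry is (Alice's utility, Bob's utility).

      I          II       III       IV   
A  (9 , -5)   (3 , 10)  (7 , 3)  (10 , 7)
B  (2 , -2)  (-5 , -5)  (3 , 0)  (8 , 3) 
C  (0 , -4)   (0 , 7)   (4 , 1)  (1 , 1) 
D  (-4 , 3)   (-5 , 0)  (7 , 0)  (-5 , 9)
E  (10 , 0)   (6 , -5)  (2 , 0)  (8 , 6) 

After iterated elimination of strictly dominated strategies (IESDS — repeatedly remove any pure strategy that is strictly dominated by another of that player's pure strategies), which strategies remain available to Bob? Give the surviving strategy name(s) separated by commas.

II, IV

For Alice, A strictly dominates B on the remaining columns (I: 9>2, II: 3>-5, III: 7>3, IV: 10>8); eliminate B.
For Alice, A strictly dominates C on the remaining columns (I: 9>0, II: 3>0, III: 7>4, IV: 10>1); eliminate C.
Column I is eliminated: IV beats it against every remaining row (A: 7>-5, D: 9>3, E: 6>0).
Column III is eliminated: IV beats it against every remaining row (A: 7>3, D: 9>0, E: 6>0).
For Alice, A strictly dominates D on the remaining columns (II: 3>-5, IV: 10>-5); eliminate D.
Among the remaining strategies, none is strictly dominated by another pure strategy of the same player, so the elimination stops.
Surviving strategies — Alice: {A, E}; Bob: {II, IV}.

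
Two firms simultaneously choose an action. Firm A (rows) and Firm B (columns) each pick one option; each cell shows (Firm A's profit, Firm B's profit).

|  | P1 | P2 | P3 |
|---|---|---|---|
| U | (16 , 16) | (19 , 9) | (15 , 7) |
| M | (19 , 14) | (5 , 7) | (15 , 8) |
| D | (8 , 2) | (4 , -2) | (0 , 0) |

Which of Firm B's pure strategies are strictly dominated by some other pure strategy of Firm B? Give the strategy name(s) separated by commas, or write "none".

P2, P3

P1 is not dominated — it holds its own against P2 at U (16>9); P3 at U (16>7).
P1 strictly dominates P2 — U: 16>9, M: 14>7, D: 2>-2.
P3 is strictly dominated by P1 (U: 16>7, M: 14>8, D: 2>0).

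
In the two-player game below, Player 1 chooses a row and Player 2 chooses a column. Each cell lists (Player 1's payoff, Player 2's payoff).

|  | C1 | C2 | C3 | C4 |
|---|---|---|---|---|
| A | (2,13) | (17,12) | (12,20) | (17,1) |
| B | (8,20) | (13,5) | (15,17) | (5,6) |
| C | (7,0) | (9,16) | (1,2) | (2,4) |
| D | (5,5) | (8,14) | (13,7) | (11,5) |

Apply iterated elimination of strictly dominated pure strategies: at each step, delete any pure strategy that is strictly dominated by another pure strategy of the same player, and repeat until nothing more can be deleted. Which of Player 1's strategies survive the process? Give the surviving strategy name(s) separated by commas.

B

For Player 1, B strictly dominates C on the remaining columns (C1: 8>7, C2: 13>9, C3: 15>1, C4: 5>2); eliminate C.
Player 2's strategy C4 is strictly dominated by C3 (A: 20>1, B: 17>6, D: 7>5) and is removed.
Player 1's strategy D is strictly dominated by B (C1: 8>5, C2: 13>8, C3: 15>13) and is removed.
Player 2's strategy C2 is strictly dominated by C1 (A: 13>12, B: 20>5) and is removed.
For Player 1, B strictly dominates A on the remaining columns (C1: 8>2, C3: 15>12); eliminate A.
Player 2's strategy C3 is strictly dominated by C1 (B: 20>17) and is removed.
Among the remaining strategies, none is strictly dominated by another pure strategy of the same player, so the elimination stops.
Surviving strategies — Player 1: {B}; Player 2: {C1}.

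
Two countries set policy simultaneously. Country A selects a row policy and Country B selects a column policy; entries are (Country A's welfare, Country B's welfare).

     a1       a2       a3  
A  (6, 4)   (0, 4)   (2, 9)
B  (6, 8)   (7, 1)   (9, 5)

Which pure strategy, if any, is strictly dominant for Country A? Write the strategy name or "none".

A fails to dominate B at a1 (6=6).
B fails to dominate A at a1 (6=6).
No single strategy dominates all the others.

none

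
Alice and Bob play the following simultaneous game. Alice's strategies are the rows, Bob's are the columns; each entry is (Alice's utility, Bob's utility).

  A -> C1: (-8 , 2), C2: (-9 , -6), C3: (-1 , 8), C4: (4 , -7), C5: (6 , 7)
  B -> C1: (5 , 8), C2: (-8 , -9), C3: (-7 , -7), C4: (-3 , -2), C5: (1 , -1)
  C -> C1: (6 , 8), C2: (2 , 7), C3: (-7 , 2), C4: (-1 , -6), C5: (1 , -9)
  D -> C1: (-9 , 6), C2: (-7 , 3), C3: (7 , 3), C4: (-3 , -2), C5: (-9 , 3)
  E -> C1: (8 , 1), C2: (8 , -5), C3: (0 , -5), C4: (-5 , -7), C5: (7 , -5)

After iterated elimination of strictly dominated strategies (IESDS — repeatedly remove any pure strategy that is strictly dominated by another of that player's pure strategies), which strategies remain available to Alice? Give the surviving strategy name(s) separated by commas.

For Bob, C1 strictly dominates C2 on the remaining rows (A: 2>-6, B: 8>-9, C: 8>7, D: 6>3, E: 1>-5); eliminate C2.
For Bob, C1 strictly dominates C4 on the remaining rows (A: 2>-7, B: 8>-2, C: 8>-6, D: 6>-2, E: 1>-7); eliminate C4.
Alice's strategy A is strictly dominated by E (C1: 8>-8, C3: 0>-1, C5: 7>6) and is removed.
Row B is eliminated: E beats it against every remaining column (C1: 8>5, C3: 0>-7, C5: 7>1).
Alice's strategy C is strictly dominated by E (C1: 8>6, C3: 0>-7, C5: 7>1) and is removed.
For Bob, C1 strictly dominates C3 on the remaining rows (D: 6>3, E: 1>-5); eliminate C3.
Row D is eliminated: E beats it against every remaining column (C1: 8>-9, C5: 7>-9).
For Bob, C1 strictly dominates C5 on the remaining rows (E: 1>-5); eliminate C5.
Among the remaining strategies, none is strictly dominated by another pure strategy of the same player, so the elimination stops.
Surviving strategies — Alice: {E}; Bob: {C1}.

E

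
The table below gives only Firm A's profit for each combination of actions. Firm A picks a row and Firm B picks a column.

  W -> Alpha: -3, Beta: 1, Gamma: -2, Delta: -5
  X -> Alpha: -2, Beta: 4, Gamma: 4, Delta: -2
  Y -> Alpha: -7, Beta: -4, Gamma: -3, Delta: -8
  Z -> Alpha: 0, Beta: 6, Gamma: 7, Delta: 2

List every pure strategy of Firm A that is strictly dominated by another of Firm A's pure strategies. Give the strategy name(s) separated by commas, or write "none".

W, X, Y

W: dominated, since X does at least as well everywhere (Alpha: -2>-3, Beta: 4>1, Gamma: 4>-2, Delta: -2>-5).
X is strictly dominated by Z (Alpha: 0>-2, Beta: 6>4, Gamma: 7>4, Delta: 2>-2).
W strictly dominates Y — Alpha: -3>-7, Beta: 1>-4, Gamma: -2>-3, Delta: -5>-8.
Z is not dominated — it holds its own against W at Alpha (0>-3); X at Alpha (0>-2); Y at Alpha (0>-7).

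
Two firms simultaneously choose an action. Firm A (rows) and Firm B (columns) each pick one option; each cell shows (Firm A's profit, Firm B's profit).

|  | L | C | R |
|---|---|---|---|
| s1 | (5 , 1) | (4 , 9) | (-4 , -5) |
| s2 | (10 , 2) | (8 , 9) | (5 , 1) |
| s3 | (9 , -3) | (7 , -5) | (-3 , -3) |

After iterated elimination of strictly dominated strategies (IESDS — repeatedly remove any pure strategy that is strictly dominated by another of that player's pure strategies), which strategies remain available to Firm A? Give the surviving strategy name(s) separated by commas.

Row s1 is eliminated: s2 beats it against every remaining column (L: 10>5, C: 8>4, R: 5>-4).
For Firm A, s2 strictly dominates s3 on the remaining columns (L: 10>9, C: 8>7, R: 5>-3); eliminate s3.
Firm B's strategy L is strictly dominated by C (s2: 9>2) and is removed.
For Firm B, C strictly dominates R on the remaining rows (s2: 9>1); eliminate R.
Among the remaining strategies, none is strictly dominated by another pure strategy of the same player, so the elimination stops.
Surviving strategies — Firm A: {s2}; Firm B: {C}.

s2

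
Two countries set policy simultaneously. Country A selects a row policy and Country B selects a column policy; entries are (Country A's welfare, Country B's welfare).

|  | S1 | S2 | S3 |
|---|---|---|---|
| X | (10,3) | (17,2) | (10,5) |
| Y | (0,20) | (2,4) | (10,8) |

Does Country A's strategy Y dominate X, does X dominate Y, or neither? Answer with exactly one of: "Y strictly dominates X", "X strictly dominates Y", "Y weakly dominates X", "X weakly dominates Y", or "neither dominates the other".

X weakly dominates Y

Y's payoffs vs X's, by Country B's action — S1: 0<10, S2: 2<17, S3: 10=10.
X is at least as good everywhere and strictly better somewhere (tied at S3), so X weakly dominates Y.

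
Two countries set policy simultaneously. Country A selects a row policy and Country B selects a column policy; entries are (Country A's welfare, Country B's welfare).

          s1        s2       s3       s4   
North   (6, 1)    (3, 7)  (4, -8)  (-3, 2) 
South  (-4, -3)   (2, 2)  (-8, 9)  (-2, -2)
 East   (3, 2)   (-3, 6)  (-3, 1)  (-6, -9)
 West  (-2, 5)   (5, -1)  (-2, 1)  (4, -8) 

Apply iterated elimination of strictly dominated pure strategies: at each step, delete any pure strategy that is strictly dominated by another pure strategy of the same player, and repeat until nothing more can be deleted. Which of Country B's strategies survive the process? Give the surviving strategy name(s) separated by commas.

s1, s2

Country A's strategy South is strictly dominated by West (s1: -2>-4, s2: 5>2, s3: -2>-8, s4: 4>-2) and is removed.
Country A's strategy East is strictly dominated by North (s1: 6>3, s2: 3>-3, s3: 4>-3, s4: -3>-6) and is removed.
For Country B, s1 strictly dominates s3 on the remaining rows (North: 1>-8, West: 5>1); eliminate s3.
Column s4 is eliminated: s2 beats it against every remaining row (North: 7>2, West: -1>-8).
Among the remaining strategies, none is strictly dominated by another pure strategy of the same player, so the elimination stops.
Surviving strategies — Country A: {North, West}; Country B: {s1, s2}.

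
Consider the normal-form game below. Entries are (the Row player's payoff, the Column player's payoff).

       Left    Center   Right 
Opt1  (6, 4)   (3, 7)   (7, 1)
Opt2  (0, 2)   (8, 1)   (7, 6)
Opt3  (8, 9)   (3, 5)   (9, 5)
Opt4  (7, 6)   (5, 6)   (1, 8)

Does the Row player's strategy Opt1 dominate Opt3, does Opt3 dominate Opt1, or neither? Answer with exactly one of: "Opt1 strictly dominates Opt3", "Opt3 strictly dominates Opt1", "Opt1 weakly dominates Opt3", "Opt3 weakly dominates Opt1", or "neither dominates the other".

Opt3 weakly dominates Opt1

Compare Opt1 to Opt3 across each opponent action: Left: 6<8, Center: 3=3, Right: 7<9.
Opt3 is at least as good everywhere and strictly better somewhere (tied at Center), so Opt3 weakly dominates Opt1.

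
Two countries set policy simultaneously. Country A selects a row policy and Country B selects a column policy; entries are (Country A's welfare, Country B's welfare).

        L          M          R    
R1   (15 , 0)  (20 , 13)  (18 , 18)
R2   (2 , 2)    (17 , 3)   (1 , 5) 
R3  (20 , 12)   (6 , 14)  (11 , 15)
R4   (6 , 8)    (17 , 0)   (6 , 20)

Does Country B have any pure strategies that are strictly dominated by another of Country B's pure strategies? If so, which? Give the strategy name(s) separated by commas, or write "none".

L, M

L is strictly dominated by R (R1: 18>0, R2: 5>2, R3: 15>12, R4: 20>8).
M is strictly dominated by R (R1: 18>13, R2: 5>3, R3: 15>14, R4: 20>0).
Nothing dominates R: L at R1 (18>0); M at R1 (18>13).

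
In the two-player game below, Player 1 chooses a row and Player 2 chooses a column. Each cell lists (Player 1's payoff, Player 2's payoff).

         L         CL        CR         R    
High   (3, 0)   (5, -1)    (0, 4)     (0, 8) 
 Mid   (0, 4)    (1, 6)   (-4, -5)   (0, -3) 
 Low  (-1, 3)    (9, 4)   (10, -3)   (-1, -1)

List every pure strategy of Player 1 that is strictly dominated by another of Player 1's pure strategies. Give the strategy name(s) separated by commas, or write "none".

none

Nothing dominates High: Mid at L (3>0); Low at L (3>-1).
Mid is not dominated — it holds its own against High at R (0=0); Low at L (0>-1).
Nothing dominates Low: High at CL (9>5); Mid at CL (9>1).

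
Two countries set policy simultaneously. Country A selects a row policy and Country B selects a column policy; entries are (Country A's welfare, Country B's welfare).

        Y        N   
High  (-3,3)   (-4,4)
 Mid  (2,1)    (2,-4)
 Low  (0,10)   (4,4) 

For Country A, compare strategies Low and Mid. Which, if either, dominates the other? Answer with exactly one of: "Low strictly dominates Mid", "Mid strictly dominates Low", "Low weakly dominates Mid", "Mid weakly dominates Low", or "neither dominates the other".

neither dominates the other

Low's payoffs vs Mid's, by Country B's action — Y: 0<2, N: 4>2.
Low does better at N but worse at Y; neither strategy dominates the other.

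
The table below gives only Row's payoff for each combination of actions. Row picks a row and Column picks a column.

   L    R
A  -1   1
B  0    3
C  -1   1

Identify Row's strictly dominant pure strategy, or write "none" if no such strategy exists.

B

B vs A: L: 0>-1, R: 3>1.
B vs C: L: 0>-1, R: 3>1.
B strictly beats every other strategy against every opponent action, so it is strictly dominant.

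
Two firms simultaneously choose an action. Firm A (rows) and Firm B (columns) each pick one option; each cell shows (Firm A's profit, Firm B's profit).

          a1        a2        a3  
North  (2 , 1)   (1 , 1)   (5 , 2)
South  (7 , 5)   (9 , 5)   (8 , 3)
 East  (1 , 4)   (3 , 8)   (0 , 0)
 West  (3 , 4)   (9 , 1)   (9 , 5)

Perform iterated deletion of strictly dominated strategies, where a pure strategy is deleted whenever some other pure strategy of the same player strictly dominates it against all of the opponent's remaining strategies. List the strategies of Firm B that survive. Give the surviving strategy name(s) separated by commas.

a1, a2, a3

For Firm A, South strictly dominates North on the remaining columns (a1: 7>2, a2: 9>1, a3: 8>5); eliminate North.
Firm A's strategy East is strictly dominated by South (a1: 7>1, a2: 9>3, a3: 8>0) and is removed.
Among the remaining strategies, none is strictly dominated by another pure strategy of the same player, so the elimination stops.
Surviving strategies — Firm A: {South, West}; Firm B: {a1, a2, a3}.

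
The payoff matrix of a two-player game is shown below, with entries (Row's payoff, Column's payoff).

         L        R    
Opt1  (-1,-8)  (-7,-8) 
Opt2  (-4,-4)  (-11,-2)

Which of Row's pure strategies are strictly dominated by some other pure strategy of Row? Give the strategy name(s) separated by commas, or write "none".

Nothing dominates Opt1: Opt2 at L (-1>-4).
Opt2 is strictly dominated by Opt1 (L: -1>-4, R: -7>-11).

Opt2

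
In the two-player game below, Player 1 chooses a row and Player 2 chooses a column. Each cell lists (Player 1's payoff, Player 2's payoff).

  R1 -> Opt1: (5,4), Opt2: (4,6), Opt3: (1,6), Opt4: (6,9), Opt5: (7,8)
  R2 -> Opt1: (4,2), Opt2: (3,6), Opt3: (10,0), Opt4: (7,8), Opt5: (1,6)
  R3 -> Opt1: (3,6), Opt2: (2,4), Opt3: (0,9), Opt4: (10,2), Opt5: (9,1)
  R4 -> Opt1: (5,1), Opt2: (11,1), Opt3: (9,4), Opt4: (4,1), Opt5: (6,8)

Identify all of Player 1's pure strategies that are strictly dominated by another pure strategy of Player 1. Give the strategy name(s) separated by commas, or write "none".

none

Nothing dominates R1: R2 at Opt1 (5>4); R3 at Opt1 (5>3); R4 at Opt1 (5=5).
Nothing dominates R2: R1 at Opt3 (10>1); R3 at Opt1 (4>3); R4 at Opt3 (10>9).
R3 is not dominated — it holds its own against R1 at Opt4 (10>6); R2 at Opt4 (10>7); R4 at Opt4 (10>4).
R4: no other strategy beats it everywhere (R1 at Opt1 (5=5); R2 at Opt1 (5>4); R3 at Opt1 (5>3)).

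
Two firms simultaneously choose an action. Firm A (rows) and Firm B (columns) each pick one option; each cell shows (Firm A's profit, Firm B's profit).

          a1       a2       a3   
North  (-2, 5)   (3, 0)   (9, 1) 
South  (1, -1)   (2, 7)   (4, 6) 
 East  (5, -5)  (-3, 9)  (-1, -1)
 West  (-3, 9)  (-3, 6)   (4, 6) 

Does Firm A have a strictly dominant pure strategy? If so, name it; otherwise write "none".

none

North fails to dominate South at a1 (-2<1).
South fails to dominate North at a2 (2<3).
East fails to dominate North at a2 (-3<3).
West fails to dominate North at a1 (-3<-2).
No single strategy dominates all the others.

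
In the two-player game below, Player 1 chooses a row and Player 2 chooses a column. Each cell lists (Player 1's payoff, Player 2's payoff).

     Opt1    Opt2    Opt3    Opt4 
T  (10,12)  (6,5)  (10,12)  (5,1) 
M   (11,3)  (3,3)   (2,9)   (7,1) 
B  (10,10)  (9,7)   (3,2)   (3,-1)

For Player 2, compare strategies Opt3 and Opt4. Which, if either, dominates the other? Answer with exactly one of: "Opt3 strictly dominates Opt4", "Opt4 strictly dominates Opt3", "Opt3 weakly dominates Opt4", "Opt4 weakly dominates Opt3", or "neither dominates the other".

Opt3's payoffs vs Opt4's, by Player 1's action — T: 12>1, M: 9>1, B: 2>-1.
Opt3 gives a strictly higher payoff against each choice by Player 1, so Opt3 strictly dominates Opt4.

Opt3 strictly dominates Opt4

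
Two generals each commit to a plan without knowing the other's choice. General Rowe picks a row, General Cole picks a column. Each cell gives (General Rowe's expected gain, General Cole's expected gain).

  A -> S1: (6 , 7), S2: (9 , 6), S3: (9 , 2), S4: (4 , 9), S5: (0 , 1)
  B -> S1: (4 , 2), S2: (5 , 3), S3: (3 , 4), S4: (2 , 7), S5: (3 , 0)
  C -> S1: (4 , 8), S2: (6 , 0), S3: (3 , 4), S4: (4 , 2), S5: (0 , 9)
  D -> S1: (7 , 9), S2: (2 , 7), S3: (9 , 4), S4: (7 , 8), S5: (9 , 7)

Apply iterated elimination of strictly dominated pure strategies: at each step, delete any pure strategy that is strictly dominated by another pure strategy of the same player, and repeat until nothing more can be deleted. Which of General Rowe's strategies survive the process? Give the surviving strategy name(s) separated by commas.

For General Cole, S4 strictly dominates S2 on the remaining rows (A: 9>6, B: 7>3, C: 2>0, D: 8>7); eliminate S2.
For General Rowe, D strictly dominates B on the remaining columns (S1: 7>4, S3: 9>3, S4: 7>2, S5: 9>3); eliminate B.
Row C is eliminated: D beats it against every remaining column (S1: 7>4, S3: 9>3, S4: 7>4, S5: 9>0).
Column S3 is eliminated: S1 beats it against every remaining row (A: 7>2, D: 9>4).
For General Rowe, D strictly dominates A on the remaining columns (S1: 7>6, S4: 7>4, S5: 9>0); eliminate A.
For General Cole, S1 strictly dominates S4 on the remaining rows (D: 9>8); eliminate S4.
For General Cole, S1 strictly dominates S5 on the remaining rows (D: 9>7); eliminate S5.
Among the remaining strategies, none is strictly dominated by another pure strategy of the same player, so the elimination stops.
Surviving strategies — General Rowe: {D}; General Cole: {S1}.

D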